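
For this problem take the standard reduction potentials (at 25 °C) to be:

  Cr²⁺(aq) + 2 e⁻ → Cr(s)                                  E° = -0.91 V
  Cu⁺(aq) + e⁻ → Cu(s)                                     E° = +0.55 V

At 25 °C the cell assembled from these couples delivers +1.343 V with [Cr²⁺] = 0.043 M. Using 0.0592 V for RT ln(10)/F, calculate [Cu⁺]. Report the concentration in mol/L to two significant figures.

0.0022 M

Cu⁺/Cu is the cathode, Cr²⁺/Cr the anode: E°cell = +1.46 V, n = 2.
Overall reaction: 2 Cu⁺(aq) + Cr(s) → 2 Cu(s) + Cr²⁺(aq); Q = [Cr²⁺]^1/[Cu⁺]^2.
From E = E° − (0.0592/n) log Q: log Q = (E° − E)·n/0.0592 = (+1.46 − (+1.343))·2/0.0592 = 3.9527.
So 2·log[Cu⁺] = 1·log(0.043) − log Q = -1.3665 − (3.9527) = -5.3192; log[Cu⁺] = -5.3192 / 2 = -2.6596; [Cu⁺] = 10^(-2.6596) ≈ 0.0022 M.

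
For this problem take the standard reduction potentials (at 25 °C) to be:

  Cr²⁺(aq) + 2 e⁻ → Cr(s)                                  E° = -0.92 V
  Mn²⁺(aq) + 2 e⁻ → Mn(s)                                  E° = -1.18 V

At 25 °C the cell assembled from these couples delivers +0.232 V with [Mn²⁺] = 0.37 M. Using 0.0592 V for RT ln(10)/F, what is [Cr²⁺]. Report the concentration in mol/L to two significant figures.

Cr²⁺/Cr is the cathode, Mn²⁺/Mn the anode: E°cell = +0.26 V, n = 2.
Overall reaction: Cr²⁺(aq) + Mn(s) → Cr(s) + Mn²⁺(aq); Q = [Mn²⁺]^1/[Cr²⁺]^1.
From E = E° − (0.0592/n) log Q: log Q = (E° − E)·n/0.0592 = (+0.26 − (+0.232))·2/0.0592 = 0.9459.
So 1·log[Cr²⁺] = 1·log(0.37) − log Q = -0.4318 − (0.9459) = -1.3777; [Cr²⁺] = 10^(-1.3777) ≈ 0.042 M.

0.042 M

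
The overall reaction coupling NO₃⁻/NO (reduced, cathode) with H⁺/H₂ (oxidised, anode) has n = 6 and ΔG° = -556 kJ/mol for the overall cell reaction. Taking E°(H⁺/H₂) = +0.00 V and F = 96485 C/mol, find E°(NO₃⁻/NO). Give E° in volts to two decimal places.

+0.96 V

E°cell = −ΔG°/(nF) = −(-556×10³)/((6)(96485)) = +0.960 V.
Since NO₃⁻/NO is the cathode and H⁺/H₂ the anode, E°cell = E°(NO₃⁻/NO) − E°(H⁺/H₂).
So E°(NO₃⁻/NO) = E°cell + E°(H⁺/H₂) = +0.960 + (+0.00) = +0.96 V.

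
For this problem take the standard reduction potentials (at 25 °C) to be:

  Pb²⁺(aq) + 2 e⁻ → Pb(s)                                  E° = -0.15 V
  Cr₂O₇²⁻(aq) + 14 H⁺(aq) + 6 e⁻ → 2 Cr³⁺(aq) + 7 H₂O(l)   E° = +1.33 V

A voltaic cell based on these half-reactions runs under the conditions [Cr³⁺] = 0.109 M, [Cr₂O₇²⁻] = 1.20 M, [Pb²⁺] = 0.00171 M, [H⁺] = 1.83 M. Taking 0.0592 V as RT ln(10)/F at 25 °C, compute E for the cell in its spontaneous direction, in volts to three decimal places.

+1.618 V

Cr₂O₇²⁻/Cr³⁺ is the cathode (higher E°), Pb²⁺/Pb the anode: E°cell = +1.33 − (-0.15) = +1.48 V, n = 6.
Overall: Cr₂O₇²⁻(aq) + 14 H⁺(aq) + 3 Pb(s) → 2 Cr³⁺(aq) + 7 H₂O(l) + 3 Pb²⁺(aq)
Q = [Cr³⁺]^2·[Pb²⁺]^3 / ([Cr₂O₇²⁻]·[H⁺]^14); log Q = -13.980.
E = E° − (0.0592/n) log Q = +1.48 − (0.0592/6)(-13.980) = +1.618 V.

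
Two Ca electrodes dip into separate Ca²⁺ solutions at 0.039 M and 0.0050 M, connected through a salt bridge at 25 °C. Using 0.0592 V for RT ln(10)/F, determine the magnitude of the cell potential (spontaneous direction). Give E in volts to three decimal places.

For a concentration cell E°cell = 0. The 0.039 M side is the cathode (reduction is favoured where [Ca²⁺] is higher).
With n = 2, E = −(0.0592/2) log([Ca²⁺]ₐₙ/[Ca²⁺]꜀ₐₜ) = −(0.0592/2) log(0.005/0.039) = −(0.0592/2)(-0.892) = +0.026 V.

+0.026 V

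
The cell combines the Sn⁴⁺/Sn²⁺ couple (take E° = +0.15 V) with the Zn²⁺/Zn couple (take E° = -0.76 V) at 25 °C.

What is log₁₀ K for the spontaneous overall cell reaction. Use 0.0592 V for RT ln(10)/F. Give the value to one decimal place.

Cathode: Sn⁴⁺/Sn²⁺; anode: Zn²⁺/Zn. E°cell = +0.91 V, n = 2.
log K = nE°cell / 0.0592 = (2)(+0.91) / 0.0592 = 30.7.

30.7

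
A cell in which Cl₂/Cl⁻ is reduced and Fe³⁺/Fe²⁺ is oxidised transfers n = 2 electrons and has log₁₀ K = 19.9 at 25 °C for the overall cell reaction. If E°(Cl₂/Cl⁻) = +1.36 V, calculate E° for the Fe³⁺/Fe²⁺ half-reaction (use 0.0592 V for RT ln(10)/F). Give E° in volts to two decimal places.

+0.77 V

E°cell = (0.0592/n)·log K = (0.0592/2)(19.9) = +0.589 V.
Since Cl₂/Cl⁻ is the cathode and Fe³⁺/Fe²⁺ the anode, E°cell = E°(Cl₂/Cl⁻) − E°(Fe³⁺/Fe²⁺).
So E°(Fe³⁺/Fe²⁺) = E°(Cl₂/Cl⁻) − E°cell = (+1.36) − (+0.589) = +0.77 V.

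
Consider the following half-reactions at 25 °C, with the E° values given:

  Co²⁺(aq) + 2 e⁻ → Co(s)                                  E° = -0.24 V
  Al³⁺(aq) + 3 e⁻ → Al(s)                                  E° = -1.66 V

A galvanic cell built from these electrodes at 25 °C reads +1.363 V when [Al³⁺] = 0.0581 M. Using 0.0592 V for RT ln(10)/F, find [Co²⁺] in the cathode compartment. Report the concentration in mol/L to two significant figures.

0.0018 M

Co²⁺/Co is the cathode, Al³⁺/Al the anode: E°cell = +1.42 V, n = 6.
Overall reaction: 3 Co²⁺(aq) + 2 Al(s) → 3 Co(s) + 2 Al³⁺(aq); Q = [Al³⁺]^2/[Co²⁺]^3.
From E = E° − (0.0592/n) log Q: log Q = (E° − E)·n/0.0592 = (+1.42 − (+1.363))·6/0.0592 = 5.7770.
So 3·log[Co²⁺] = 2·log(0.0581) − log Q = -2.4716 − (5.7770) = -8.2486; log[Co²⁺] = -8.2486 / 3 = -2.7495; [Co²⁺] = 10^(-2.7495) ≈ 0.0018 M.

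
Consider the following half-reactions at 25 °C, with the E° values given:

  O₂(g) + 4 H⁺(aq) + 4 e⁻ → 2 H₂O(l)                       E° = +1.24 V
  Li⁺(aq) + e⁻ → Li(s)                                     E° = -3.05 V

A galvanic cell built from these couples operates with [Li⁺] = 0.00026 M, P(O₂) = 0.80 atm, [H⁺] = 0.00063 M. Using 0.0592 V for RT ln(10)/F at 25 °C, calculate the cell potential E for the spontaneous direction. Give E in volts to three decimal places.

O₂/H₂O is the cathode (higher E°), Li⁺/Li the anode: E°cell = +1.24 − (-3.05) = +4.29 V, n = 4.
Overall: O₂(g) + 4 H⁺(aq) + 4 Li(s) → 2 H₂O(l) + 4 Li⁺(aq)
Q = [Li⁺]^4 / (P(O₂)·[H⁺]^4); log Q = -1.441.
E = E° − (0.0592/n) log Q = +4.29 − (0.0592/4)(-1.441) = +4.311 V.

+4.311 V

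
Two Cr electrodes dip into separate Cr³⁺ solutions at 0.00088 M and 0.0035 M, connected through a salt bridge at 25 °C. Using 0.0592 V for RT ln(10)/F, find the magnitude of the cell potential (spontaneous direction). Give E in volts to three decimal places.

For a concentration cell E°cell = 0. The 0.0035 M side is the cathode (reduction is favoured where [Cr³⁺] is higher).
With n = 3, E = −(0.0592/3) log([Cr³⁺]ₐₙ/[Cr³⁺]꜀ₐₜ) = −(0.0592/3) log(0.00088/0.0035) = −(0.0592/3)(-0.600) = +0.012 V.

+0.012 V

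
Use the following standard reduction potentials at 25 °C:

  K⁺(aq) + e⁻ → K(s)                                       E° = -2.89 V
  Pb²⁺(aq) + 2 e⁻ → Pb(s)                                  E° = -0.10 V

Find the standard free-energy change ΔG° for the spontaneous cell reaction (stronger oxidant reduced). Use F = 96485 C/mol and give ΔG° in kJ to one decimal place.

-538.4 kJ

Pb²⁺/Pb (E° = -0.10 V) is the cathode; K⁺/K (E° = -2.89 V) is the anode, so E°cell = +2.79 V.
Balancing electrons gives n = 2 (lcm of 2 and 1).
ΔG° = −nFE° = −(2)(96485)(+2.79) = -538,386 J = -538.4 kJ.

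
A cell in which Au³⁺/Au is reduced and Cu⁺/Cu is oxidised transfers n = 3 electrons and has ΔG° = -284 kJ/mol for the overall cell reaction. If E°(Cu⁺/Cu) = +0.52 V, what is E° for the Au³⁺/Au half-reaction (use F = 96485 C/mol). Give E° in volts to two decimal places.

+1.50 V

E°cell = −ΔG°/(nF) = −(-284×10³)/((3)(96485)) = +0.981 V.
Since Au³⁺/Au is the cathode and Cu⁺/Cu the anode, E°cell = E°(Au³⁺/Au) − E°(Cu⁺/Cu).
So E°(Au³⁺/Au) = E°cell + E°(Cu⁺/Cu) = +0.981 + (+0.52) = +1.50 V.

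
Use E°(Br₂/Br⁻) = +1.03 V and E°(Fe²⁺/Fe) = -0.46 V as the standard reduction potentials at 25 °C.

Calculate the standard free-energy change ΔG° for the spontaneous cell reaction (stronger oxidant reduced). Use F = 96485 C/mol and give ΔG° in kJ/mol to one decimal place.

-287.5 kJ/mol

Br₂/Br⁻ (E° = +1.03 V) is the cathode; Fe²⁺/Fe (E° = -0.46 V) is the anode, so E°cell = +1.49 V.
Balancing electrons gives n = 2 (lcm of 2 and 2).
ΔG° = −nFE° = −(2)(96485)(+1.49) = -287,525 J = -287.5 kJ/mol.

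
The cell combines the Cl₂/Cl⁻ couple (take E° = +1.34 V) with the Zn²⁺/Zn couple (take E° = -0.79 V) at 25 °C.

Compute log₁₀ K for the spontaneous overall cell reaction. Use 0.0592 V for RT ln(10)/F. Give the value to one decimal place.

Cathode: Cl₂/Cl⁻; anode: Zn²⁺/Zn. E°cell = +2.13 V, n = 2.
log K = nE°cell / 0.0592 = (2)(+2.13) / 0.0592 = 72.0.

72.0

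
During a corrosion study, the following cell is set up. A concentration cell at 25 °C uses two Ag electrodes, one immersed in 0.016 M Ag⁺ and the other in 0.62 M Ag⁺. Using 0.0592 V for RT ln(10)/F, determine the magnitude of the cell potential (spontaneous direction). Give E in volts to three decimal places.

+0.094 V

For a concentration cell E°cell = 0. The 0.62 M side is the cathode (reduction is favoured where [Ag⁺] is higher).
With n = 1, E = −(0.0592/1) log([Ag⁺]ₐₙ/[Ag⁺]꜀ₐₜ) = −(0.0592/1) log(0.016/0.62) = −(0.0592/1)(-1.588) = +0.094 V.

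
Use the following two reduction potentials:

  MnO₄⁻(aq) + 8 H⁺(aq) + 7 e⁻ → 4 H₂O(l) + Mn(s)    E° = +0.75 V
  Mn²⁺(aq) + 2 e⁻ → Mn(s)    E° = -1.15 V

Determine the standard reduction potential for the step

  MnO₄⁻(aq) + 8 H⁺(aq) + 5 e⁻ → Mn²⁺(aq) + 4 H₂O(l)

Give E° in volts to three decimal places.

+1.510 V

Sequential free energies add, so n₃E°₃ = n₁E°₁ + n₂E°₂.
With n₃ = 7, and the known step contributing 2×(-1.15) V, the unknown satisfies 5·E° = 7×(+0.75) − 2×(-1.15) = +7.550.
E° = +7.550 / 5 = +1.510 V.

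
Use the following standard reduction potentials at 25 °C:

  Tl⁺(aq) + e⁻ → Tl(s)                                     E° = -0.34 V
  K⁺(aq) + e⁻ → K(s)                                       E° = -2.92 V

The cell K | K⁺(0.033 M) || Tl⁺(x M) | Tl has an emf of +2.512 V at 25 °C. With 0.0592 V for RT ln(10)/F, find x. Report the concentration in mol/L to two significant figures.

0.0023 M

Tl⁺/Tl is the cathode, K⁺/K the anode: E°cell = +2.58 V, n = 1.
Overall reaction: Tl⁺(aq) + K(s) → Tl(s) + K⁺(aq); Q = [K⁺]^1/[Tl⁺]^1.
From E = E° − (0.0592/n) log Q: log Q = (E° − E)·n/0.0592 = (+2.58 − (+2.512))·1/0.0592 = 1.1486.
So 1·log[Tl⁺] = 1·log(0.033) − log Q = -1.4815 − (1.1486) = -2.6301; [Tl⁺] = 10^(-2.6301) ≈ 0.0023 M.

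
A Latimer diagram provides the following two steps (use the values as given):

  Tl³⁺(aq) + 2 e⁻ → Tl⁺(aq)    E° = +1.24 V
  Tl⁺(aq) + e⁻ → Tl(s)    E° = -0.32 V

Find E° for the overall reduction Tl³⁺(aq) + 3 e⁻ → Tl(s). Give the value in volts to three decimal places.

+0.720 V

Since ΔG° = −nFE° is additive over sequential reductions, n₃E°₃ = n₁E°₁ + n₂E°₂.
E°₃ = (2×+1.24 + 1×-0.32) / 3 = (+2.160) / 3 = +0.720 V.
E° values themselves are not directly additive — weighting by electron count is essential.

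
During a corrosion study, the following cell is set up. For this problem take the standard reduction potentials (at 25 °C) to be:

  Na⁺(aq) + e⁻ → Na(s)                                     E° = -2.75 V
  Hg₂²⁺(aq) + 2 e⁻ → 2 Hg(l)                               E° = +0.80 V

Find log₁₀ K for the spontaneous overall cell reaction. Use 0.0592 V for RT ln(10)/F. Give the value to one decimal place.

Cathode: Hg₂²⁺/Hg; anode: Na⁺/Na. E°cell = +3.55 V, n = 2.
log K = nE°cell / 0.0592 = (2)(+3.55) / 0.0592 = 119.9.

119.9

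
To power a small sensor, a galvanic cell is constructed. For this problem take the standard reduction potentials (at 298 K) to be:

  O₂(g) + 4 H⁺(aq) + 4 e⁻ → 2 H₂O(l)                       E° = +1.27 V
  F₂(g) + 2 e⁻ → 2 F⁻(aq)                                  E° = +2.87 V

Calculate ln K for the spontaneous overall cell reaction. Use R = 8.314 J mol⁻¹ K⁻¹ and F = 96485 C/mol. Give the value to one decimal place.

Cathode: F₂/F⁻; anode: O₂/H₂O. E°cell = (+2.87) − (+1.27) = +1.60 V, with n = 4.
ΔG° = −nFE° = −RT ln K, so ln K = nFE°/(RT) = (4)(96485)(+1.60) / ((8.314)(298)) = 249.238.

249.2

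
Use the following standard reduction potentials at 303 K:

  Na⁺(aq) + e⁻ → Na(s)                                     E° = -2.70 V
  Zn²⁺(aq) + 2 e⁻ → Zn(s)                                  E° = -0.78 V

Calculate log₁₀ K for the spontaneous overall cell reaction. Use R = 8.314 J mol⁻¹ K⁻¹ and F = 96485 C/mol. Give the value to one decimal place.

Cathode: Zn²⁺/Zn; anode: Na⁺/Na. E°cell = (-0.78) − (-2.70) = +1.92 V, with n = 2.
ΔG° = −nFE° = −RT ln K, so ln K = nFE°/(RT) = (2)(96485)(+1.92) / ((8.314)(303)) = 147.075.
log₁₀ K = 147.075 / ln 10 = 63.9.

63.9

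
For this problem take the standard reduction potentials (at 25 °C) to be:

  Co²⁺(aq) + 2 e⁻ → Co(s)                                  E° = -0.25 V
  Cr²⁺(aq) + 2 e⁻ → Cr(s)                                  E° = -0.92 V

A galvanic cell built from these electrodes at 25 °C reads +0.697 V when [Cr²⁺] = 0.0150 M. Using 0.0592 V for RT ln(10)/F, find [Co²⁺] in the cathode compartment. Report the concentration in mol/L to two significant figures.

0.12 M

Co²⁺/Co is the cathode, Cr²⁺/Cr the anode: E°cell = +0.67 V, n = 2.
Overall reaction: Co²⁺(aq) + Cr(s) → Co(s) + Cr²⁺(aq); Q = [Cr²⁺]^1/[Co²⁺]^1.
From E = E° − (0.0592/n) log Q: log Q = (E° − E)·n/0.0592 = (+0.67 − (+0.697))·2/0.0592 = -0.9122.
So 1·log[Co²⁺] = 1·log(0.015) − log Q = -1.8239 − (-0.9122) = -0.9117; [Co²⁺] = 10^(-0.9117) ≈ 0.12 M.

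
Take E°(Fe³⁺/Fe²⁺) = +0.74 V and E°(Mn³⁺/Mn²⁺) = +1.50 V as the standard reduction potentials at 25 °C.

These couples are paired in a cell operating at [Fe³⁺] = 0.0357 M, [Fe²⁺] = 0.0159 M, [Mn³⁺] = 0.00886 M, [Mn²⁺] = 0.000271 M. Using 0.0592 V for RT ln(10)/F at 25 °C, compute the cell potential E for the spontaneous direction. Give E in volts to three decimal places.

Mn³⁺/Mn²⁺ is the cathode (higher E°), Fe³⁺/Fe²⁺ the anode: E°cell = +1.50 − (+0.74) = +0.76 V, n = 1.
Overall: Mn³⁺(aq) + Fe²⁺(aq) → Mn²⁺(aq) + Fe³⁺(aq)
Q = [Mn²⁺]·[Fe³⁺] / ([Mn³⁺]·[Fe²⁺]); log Q = -1.163.
E = E° − (0.0592/n) log Q = +0.76 − (0.0592/1)(-1.163) = +0.829 V.

+0.829 V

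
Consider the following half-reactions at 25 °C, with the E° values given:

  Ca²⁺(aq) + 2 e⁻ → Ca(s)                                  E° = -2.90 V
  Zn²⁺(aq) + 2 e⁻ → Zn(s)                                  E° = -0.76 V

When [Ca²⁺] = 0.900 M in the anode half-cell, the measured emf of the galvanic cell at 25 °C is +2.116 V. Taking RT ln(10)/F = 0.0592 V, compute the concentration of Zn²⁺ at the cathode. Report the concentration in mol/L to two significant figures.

Zn²⁺/Zn is the cathode, Ca²⁺/Ca the anode: E°cell = +2.14 V, n = 2.
Overall reaction: Zn²⁺(aq) + Ca(s) → Zn(s) + Ca²⁺(aq); Q = [Ca²⁺]^1/[Zn²⁺]^1.
From E = E° − (0.0592/n) log Q: log Q = (E° − E)·n/0.0592 = (+2.14 − (+2.116))·2/0.0592 = 0.8108.
So 1·log[Zn²⁺] = 1·log(0.9) − log Q = -0.0458 − (0.8108) = -0.8566; [Zn²⁺] = 10^(-0.8566) ≈ 0.14 M.

0.14 M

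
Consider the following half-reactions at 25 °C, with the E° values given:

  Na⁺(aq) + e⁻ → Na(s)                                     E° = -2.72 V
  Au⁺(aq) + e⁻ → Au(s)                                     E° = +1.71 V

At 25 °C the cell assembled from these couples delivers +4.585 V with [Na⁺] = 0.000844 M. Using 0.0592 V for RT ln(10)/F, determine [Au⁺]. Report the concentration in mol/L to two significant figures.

Au⁺/Au is the cathode, Na⁺/Na the anode: E°cell = +4.43 V, n = 1.
Overall reaction: Au⁺(aq) + Na(s) → Au(s) + Na⁺(aq); Q = [Na⁺]^1/[Au⁺]^1.
From E = E° − (0.0592/n) log Q: log Q = (E° − E)·n/0.0592 = (+4.43 − (+4.585))·1/0.0592 = -2.6182.
So 1·log[Au⁺] = 1·log(0.000844) − log Q = -3.0737 − (-2.6182) = -0.4555; [Au⁺] = 10^(-0.4555) ≈ 0.35 M.

0.35 M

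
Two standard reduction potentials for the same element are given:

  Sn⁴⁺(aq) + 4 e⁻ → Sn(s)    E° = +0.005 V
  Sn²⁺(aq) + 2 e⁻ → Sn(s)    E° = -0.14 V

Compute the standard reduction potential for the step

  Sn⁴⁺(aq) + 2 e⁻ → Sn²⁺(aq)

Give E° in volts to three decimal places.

+0.150 V

Sequential free energies add, so n₃E°₃ = n₁E°₁ + n₂E°₂.
With n₃ = 4, and the known step contributing 2×(-0.14) V, the unknown satisfies 2·E° = 4×(+0.005) − 2×(-0.14) = +0.300.
E° = +0.300 / 2 = +0.150 V.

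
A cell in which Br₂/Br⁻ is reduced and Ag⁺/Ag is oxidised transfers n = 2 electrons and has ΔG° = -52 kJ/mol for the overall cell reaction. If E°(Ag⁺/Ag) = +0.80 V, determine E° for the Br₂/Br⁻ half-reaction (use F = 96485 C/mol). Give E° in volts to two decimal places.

+1.07 V

E°cell = −ΔG°/(nF) = −(-52×10³)/((2)(96485)) = +0.269 V.
Since Br₂/Br⁻ is the cathode and Ag⁺/Ag the anode, E°cell = E°(Br₂/Br⁻) − E°(Ag⁺/Ag).
So E°(Br₂/Br⁻) = E°cell + E°(Ag⁺/Ag) = +0.269 + (+0.80) = +1.07 V.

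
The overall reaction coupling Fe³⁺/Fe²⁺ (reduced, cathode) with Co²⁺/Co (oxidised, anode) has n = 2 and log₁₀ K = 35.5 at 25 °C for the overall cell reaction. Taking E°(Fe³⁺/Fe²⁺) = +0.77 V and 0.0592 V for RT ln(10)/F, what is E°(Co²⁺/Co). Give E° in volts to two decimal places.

-0.28 V

E°cell = (0.0592/n)·log K = (0.0592/2)(35.5) = +1.051 V.
Since Fe³⁺/Fe²⁺ is the cathode and Co²⁺/Co the anode, E°cell = E°(Fe³⁺/Fe²⁺) − E°(Co²⁺/Co).
So E°(Co²⁺/Co) = E°(Fe³⁺/Fe²⁺) − E°cell = (+0.77) − (+1.051) = -0.28 V.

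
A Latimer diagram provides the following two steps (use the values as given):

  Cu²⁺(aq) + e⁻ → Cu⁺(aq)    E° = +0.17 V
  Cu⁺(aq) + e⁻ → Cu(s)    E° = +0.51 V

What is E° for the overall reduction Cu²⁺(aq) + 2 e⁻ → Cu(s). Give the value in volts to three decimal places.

+0.340 V

Since ΔG° = −nFE° is additive over sequential reductions, n₃E°₃ = n₁E°₁ + n₂E°₂.
E°₃ = (1×+0.17 + 1×+0.51) / 2 = (+0.680) / 2 = +0.340 V.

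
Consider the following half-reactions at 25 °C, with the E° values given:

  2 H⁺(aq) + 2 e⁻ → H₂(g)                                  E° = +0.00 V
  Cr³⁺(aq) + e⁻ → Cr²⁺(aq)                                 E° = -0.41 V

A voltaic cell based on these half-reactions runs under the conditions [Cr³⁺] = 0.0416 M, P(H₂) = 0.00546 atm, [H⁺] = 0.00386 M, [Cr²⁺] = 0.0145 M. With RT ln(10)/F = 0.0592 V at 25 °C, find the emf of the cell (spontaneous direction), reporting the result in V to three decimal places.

+0.307 V

H⁺/H₂ is the cathode (higher E°), Cr³⁺/Cr²⁺ the anode: E°cell = +0.00 − (-0.41) = +0.41 V, n = 2.
Overall: 2 H⁺(aq) + 2 Cr²⁺(aq) → H₂(g) + 2 Cr³⁺(aq)
Q = P(H₂)·[Cr³⁺]^2 / ([H⁺]^2·[Cr²⁺]^2); log Q = 3.479.
E = E° − (0.0592/n) log Q = +0.41 − (0.0592/2)(3.479) = +0.307 V.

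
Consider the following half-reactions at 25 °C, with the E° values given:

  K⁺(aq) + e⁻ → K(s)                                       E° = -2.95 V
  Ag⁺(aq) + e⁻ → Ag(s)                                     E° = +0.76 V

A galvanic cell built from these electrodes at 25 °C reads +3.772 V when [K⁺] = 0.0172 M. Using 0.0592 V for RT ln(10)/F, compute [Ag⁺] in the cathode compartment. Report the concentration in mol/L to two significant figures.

Ag⁺/Ag is the cathode, K⁺/K the anode: E°cell = +3.71 V, n = 1.
Overall reaction: Ag⁺(aq) + K(s) → Ag(s) + K⁺(aq); Q = [K⁺]^1/[Ag⁺]^1.
From E = E° − (0.0592/n) log Q: log Q = (E° − E)·n/0.0592 = (+3.71 − (+3.772))·1/0.0592 = -1.0473.
So 1·log[Ag⁺] = 1·log(0.0172) − log Q = -1.7645 − (-1.0473) = -0.7172; [Ag⁺] = 10^(-0.7172) ≈ 0.19 M.

0.19 M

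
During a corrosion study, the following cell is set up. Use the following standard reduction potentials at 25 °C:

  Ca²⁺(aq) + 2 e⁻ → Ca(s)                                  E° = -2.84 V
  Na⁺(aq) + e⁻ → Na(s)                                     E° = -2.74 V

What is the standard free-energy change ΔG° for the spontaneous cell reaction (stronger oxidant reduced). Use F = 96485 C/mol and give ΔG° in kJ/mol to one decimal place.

Na⁺/Na (E° = -2.74 V) is the cathode; Ca²⁺/Ca (E° = -2.84 V) is the anode, so E°cell = +0.10 V.
Balancing electrons gives n = 2 (lcm of 1 and 2).
ΔG° = −nFE° = −(2)(96485)(+0.10) = -19,297 J = -19.3 kJ/mol.

-19.3 kJ/mol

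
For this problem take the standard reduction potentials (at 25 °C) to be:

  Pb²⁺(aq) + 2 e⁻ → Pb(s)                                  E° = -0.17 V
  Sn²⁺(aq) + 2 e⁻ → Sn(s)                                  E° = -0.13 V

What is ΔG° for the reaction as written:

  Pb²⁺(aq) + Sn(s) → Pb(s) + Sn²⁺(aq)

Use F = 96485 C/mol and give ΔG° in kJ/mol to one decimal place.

+7.7 kJ/mol

As written, Pb²⁺/Pb is reduced (cathode) and Sn²⁺/Sn is oxidised (anode), so E°cell = (-0.17) − (-0.13) = -0.04 V.
Balancing electrons gives n = 2.
ΔG° = −nFE° = −(2)(96485)(-0.04) = 7,719 J = +7.7 kJ/mol.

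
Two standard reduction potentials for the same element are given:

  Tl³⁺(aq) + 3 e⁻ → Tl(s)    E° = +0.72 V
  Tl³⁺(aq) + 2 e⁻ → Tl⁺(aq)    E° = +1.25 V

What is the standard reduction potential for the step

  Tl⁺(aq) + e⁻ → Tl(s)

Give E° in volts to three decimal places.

-0.340 V

Sequential free energies add, so n₃E°₃ = n₁E°₁ + n₂E°₂.
With n₃ = 3, and the known step contributing 2×(+1.25) V, the unknown satisfies 1·E° = 3×(+0.72) − 2×(+1.25) = -0.340.
E° = -0.340 / 1 = -0.340 V.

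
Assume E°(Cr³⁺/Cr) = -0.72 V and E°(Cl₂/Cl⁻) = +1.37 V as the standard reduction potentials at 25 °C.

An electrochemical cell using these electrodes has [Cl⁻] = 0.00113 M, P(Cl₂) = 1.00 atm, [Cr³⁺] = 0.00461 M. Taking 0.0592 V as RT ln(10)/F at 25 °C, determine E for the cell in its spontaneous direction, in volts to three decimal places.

+2.311 V

Cl₂/Cl⁻ is the cathode (higher E°), Cr³⁺/Cr the anode: E°cell = +1.37 − (-0.72) = +2.09 V, n = 6.
Overall: 3 Cl₂(g) + 2 Cr(s) → 6 Cl⁻(aq) + 2 Cr³⁺(aq)
Q = [Cl⁻]^6·[Cr³⁺]^2 / (P(Cl₂)^3); log Q = -22.354.
E = E° − (0.0592/n) log Q = +2.09 − (0.0592/6)(-22.354) = +2.311 V.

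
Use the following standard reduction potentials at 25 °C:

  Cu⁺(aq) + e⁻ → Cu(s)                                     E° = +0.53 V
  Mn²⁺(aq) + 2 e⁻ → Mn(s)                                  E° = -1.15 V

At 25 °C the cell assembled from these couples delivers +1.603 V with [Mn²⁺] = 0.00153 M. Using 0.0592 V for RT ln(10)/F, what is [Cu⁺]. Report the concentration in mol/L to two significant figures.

0.0020 M

Cu⁺/Cu is the cathode, Mn²⁺/Mn the anode: E°cell = +1.68 V, n = 2.
Overall reaction: 2 Cu⁺(aq) + Mn(s) → 2 Cu(s) + Mn²⁺(aq); Q = [Mn²⁺]^1/[Cu⁺]^2.
From E = E° − (0.0592/n) log Q: log Q = (E° − E)·n/0.0592 = (+1.68 − (+1.603))·2/0.0592 = 2.6014.
So 2·log[Cu⁺] = 1·log(0.00153) − log Q = -2.8153 − (2.6014) = -5.4167; log[Cu⁺] = -5.4167 / 2 = -2.7083; [Cu⁺] = 10^(-2.7083) ≈ 0.0020 M.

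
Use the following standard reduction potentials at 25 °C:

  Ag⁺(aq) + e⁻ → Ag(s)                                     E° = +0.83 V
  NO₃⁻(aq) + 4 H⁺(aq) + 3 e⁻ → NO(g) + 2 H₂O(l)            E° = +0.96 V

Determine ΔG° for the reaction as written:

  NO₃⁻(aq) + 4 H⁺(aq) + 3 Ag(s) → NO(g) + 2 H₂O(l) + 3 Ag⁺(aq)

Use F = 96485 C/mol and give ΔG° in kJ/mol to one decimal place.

-37.6 kJ/mol

As written, NO₃⁻/NO is reduced (cathode) and Ag⁺/Ag is oxidised (anode), so E°cell = (+0.96) − (+0.83) = +0.13 V.
Balancing electrons gives n = 3.
ΔG° = −nFE° = −(3)(96485)(+0.13) = -37,629 J = -37.6 kJ/mol.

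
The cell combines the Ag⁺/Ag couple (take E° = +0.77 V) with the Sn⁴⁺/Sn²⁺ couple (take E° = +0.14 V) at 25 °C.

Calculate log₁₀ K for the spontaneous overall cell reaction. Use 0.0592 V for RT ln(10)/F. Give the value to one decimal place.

21.3

Cathode: Ag⁺/Ag; anode: Sn⁴⁺/Sn²⁺. E°cell = +0.63 V, n = 2.
log K = nE°cell / 0.0592 = (2)(+0.63) / 0.0592 = 21.3.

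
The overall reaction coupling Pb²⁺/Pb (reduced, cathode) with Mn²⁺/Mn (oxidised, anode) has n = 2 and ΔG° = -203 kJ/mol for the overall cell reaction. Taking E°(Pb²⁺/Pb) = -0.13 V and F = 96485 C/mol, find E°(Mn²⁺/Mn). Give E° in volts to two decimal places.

-1.18 V

E°cell = −ΔG°/(nF) = −(-203×10³)/((2)(96485)) = +1.052 V.
Since Pb²⁺/Pb is the cathode and Mn²⁺/Mn the anode, E°cell = E°(Pb²⁺/Pb) − E°(Mn²⁺/Mn).
So E°(Mn²⁺/Mn) = E°(Pb²⁺/Pb) − E°cell = (-0.13) − (+1.052) = -1.18 V.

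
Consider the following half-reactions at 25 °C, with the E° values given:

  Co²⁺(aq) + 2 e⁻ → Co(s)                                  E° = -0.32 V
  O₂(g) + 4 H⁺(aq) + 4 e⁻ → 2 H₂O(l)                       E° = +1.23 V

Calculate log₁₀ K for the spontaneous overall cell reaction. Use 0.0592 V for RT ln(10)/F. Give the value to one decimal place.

Cathode: O₂/H₂O; anode: Co²⁺/Co. E°cell = +1.55 V, n = 4.
log K = nE°cell / 0.0592 = (4)(+1.55) / 0.0592 = 104.7.

104.7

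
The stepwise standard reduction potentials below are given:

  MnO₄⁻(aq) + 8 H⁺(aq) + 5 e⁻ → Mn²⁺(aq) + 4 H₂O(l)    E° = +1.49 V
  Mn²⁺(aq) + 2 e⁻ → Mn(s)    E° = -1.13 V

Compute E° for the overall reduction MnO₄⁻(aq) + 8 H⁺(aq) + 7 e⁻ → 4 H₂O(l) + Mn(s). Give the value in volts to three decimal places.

Since ΔG° = −nFE° is additive over sequential reductions, n₃E°₃ = n₁E°₁ + n₂E°₂.
E°₃ = (5×+1.49 + 2×-1.13) / 7 = (+5.190) / 7 = +0.741 V.

+0.741 V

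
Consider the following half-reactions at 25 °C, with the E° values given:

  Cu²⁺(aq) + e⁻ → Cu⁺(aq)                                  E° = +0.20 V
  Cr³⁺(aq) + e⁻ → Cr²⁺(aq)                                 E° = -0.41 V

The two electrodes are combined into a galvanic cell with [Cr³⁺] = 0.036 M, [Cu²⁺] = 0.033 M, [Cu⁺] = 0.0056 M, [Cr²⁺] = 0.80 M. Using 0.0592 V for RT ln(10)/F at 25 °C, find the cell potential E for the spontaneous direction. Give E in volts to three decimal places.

Cu²⁺/Cu⁺ is the cathode (higher E°), Cr³⁺/Cr²⁺ the anode: E°cell = +0.20 − (-0.41) = +0.61 V, n = 1.
Overall: Cu²⁺(aq) + Cr²⁺(aq) → Cu⁺(aq) + Cr³⁺(aq)
Q = [Cu⁺]·[Cr³⁺] / ([Cu²⁺]·[Cr²⁺]); log Q = -2.117.
E = E° − (0.0592/n) log Q = +0.61 − (0.0592/1)(-2.117) = +0.735 V.

+0.735 V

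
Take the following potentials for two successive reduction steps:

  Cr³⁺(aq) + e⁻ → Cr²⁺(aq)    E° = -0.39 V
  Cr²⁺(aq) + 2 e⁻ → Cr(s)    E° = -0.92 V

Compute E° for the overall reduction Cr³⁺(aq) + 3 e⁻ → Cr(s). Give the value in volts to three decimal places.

Standard free energies of sequential steps add: ΔG°₃ = ΔG°₁ + ΔG°₂, so n₃E°₃ = n₁E°₁ + n₂E°₂.
E°₃ = (1×-0.39 + 2×-0.92) / 3 = (-2.230) / 3 = -0.743 V.
E° values themselves are not directly additive — weighting by electron count is essential.

-0.743 V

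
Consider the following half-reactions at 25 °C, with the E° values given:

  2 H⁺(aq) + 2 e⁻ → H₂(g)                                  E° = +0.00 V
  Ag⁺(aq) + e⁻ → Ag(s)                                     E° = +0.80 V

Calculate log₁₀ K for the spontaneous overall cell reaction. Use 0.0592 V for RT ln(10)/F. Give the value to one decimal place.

Cathode: Ag⁺/Ag; anode: H⁺/H₂. E°cell = +0.80 V, n = 2.
log K = nE°cell / 0.0592 = (2)(+0.80) / 0.0592 = 27.0.

27.0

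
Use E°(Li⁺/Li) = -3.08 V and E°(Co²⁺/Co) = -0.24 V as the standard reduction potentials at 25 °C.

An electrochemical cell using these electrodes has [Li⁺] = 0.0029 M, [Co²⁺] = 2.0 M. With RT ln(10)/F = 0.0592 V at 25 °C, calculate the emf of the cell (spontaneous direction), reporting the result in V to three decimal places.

Co²⁺/Co is the cathode (higher E°), Li⁺/Li the anode: E°cell = -0.24 − (-3.08) = +2.84 V, n = 2.
Overall: Co²⁺(aq) + 2 Li(s) → Co(s) + 2 Li⁺(aq)
Q = [Li⁺]^2 / ([Co²⁺]); log Q = -5.376.
E = E° − (0.0592/n) log Q = +2.84 − (0.0592/2)(-5.376) = +2.999 V.

+2.999 V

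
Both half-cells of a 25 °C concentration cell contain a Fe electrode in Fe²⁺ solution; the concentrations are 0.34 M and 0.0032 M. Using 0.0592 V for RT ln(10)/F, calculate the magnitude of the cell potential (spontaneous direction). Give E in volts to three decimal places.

+0.060 V

For a concentration cell E°cell = 0. The 0.34 M side is the cathode (reduction is favoured where [Fe²⁺] is higher).
With n = 2, E = −(0.0592/2) log([Fe²⁺]ₐₙ/[Fe²⁺]꜀ₐₜ) = −(0.0592/2) log(0.0032/0.34) = −(0.0592/2)(-2.026) = +0.060 V.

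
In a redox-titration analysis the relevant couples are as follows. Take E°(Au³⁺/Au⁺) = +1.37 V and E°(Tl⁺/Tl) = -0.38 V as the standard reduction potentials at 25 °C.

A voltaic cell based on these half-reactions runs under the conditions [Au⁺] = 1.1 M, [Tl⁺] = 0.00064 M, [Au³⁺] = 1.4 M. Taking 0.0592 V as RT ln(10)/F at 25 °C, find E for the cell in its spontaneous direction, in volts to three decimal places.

Au³⁺/Au⁺ is the cathode (higher E°), Tl⁺/Tl the anode: E°cell = +1.37 − (-0.38) = +1.75 V, n = 2.
Overall: Au³⁺(aq) + 2 Tl(s) → Au⁺(aq) + 2 Tl⁺(aq)
Q = [Au⁺]·[Tl⁺]^2 / ([Au³⁺]); log Q = -6.492.
E = E° − (0.0592/n) log Q = +1.75 − (0.0592/2)(-6.492) = +1.942 V.

+1.942 V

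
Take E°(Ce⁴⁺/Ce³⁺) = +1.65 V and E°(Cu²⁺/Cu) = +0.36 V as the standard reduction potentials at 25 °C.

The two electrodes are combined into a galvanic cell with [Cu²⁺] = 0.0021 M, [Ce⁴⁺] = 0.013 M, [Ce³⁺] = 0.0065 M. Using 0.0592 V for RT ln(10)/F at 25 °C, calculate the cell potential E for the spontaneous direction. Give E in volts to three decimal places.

+1.387 V

Ce⁴⁺/Ce³⁺ is the cathode (higher E°), Cu²⁺/Cu the anode: E°cell = +1.65 − (+0.36) = +1.29 V, n = 2.
Overall: 2 Ce⁴⁺(aq) + Cu(s) → 2 Ce³⁺(aq) + Cu²⁺(aq)
Q = [Ce³⁺]^2·[Cu²⁺] / ([Ce⁴⁺]^2); log Q = -3.280.
E = E° − (0.0592/n) log Q = +1.29 − (0.0592/2)(-3.280) = +1.387 V.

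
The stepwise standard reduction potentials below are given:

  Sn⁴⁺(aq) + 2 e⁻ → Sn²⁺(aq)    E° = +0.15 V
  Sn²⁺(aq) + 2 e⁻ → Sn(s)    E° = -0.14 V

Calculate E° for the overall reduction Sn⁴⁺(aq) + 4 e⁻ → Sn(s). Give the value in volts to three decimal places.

Standard free energies of sequential steps add: ΔG°₃ = ΔG°₁ + ΔG°₂, so n₃E°₃ = n₁E°₁ + n₂E°₂.
E°₃ = (2×+0.15 + 2×-0.14) / 4 = (+0.020) / 4 = +0.005 V.

+0.005 V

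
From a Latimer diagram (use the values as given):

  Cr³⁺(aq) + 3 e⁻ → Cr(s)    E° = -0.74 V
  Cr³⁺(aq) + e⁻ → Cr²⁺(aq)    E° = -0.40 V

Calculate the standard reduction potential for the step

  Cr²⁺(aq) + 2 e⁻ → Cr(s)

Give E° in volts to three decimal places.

-0.910 V

Sequential free energies add, so n₃E°₃ = n₁E°₁ + n₂E°₂.
With n₃ = 3, and the known step contributing 1×(-0.40) V, the unknown satisfies 2·E° = 3×(-0.74) − 1×(-0.40) = -1.820.
E° = -1.820 / 2 = -0.910 V.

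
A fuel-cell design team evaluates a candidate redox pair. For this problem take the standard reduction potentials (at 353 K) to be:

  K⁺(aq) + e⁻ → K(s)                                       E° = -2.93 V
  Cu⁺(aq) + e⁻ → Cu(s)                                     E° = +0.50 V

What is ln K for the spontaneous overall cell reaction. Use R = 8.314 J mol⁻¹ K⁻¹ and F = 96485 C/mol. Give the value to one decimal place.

112.8

Cathode: Cu⁺/Cu; anode: K⁺/K. E°cell = (+0.50) − (-2.93) = +3.43 V, with n = 1.
ΔG° = −nFE° = −RT ln K, so ln K = nFE°/(RT) = (1)(96485)(+3.43) / ((8.314)(353)) = 112.764.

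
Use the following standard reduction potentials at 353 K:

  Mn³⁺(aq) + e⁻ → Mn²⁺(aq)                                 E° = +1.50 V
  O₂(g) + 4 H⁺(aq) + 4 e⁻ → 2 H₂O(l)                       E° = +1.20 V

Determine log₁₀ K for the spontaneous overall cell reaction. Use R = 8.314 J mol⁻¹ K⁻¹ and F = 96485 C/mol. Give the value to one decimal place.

17.1

Cathode: Mn³⁺/Mn²⁺; anode: O₂/H₂O. E°cell = (+1.50) − (+1.20) = +0.30 V, with n = 4.
ΔG° = −nFE° = −RT ln K, so ln K = nFE°/(RT) = (4)(96485)(+0.30) / ((8.314)(353)) = 39.451.
log₁₀ K = 39.451 / ln 10 = 17.1.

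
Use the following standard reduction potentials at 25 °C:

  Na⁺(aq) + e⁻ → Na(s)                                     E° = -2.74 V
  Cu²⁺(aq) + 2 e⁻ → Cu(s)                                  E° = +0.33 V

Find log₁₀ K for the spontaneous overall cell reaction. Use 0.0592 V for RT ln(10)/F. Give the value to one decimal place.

Cathode: Cu²⁺/Cu; anode: Na⁺/Na. E°cell = +3.07 V, n = 2.
log K = nE°cell / 0.0592 = (2)(+3.07) / 0.0592 = 103.7.

103.7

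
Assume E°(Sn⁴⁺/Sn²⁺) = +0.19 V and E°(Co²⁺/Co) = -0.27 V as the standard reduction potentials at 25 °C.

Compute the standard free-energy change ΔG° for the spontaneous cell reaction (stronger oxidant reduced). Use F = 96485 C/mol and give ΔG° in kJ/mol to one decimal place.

-88.8 kJ/mol

Sn⁴⁺/Sn²⁺ (E° = +0.19 V) is the cathode; Co²⁺/Co (E° = -0.27 V) is the anode, so E°cell = +0.46 V.
Balancing electrons gives n = 2 (lcm of 2 and 2).
ΔG° = −nFE° = −(2)(96485)(+0.46) = -88,766 J = -88.8 kJ/mol.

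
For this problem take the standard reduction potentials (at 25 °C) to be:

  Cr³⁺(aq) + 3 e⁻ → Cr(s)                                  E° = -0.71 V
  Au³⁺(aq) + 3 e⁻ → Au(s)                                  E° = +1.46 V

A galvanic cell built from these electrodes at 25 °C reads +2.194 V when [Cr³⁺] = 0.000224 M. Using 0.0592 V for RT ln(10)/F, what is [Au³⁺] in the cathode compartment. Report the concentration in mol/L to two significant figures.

Au³⁺/Au is the cathode, Cr³⁺/Cr the anode: E°cell = +2.17 V, n = 3.
Overall reaction: Au³⁺(aq) + Cr(s) → Au(s) + Cr³⁺(aq); Q = [Cr³⁺]^1/[Au³⁺]^1.
From E = E° − (0.0592/n) log Q: log Q = (E° − E)·n/0.0592 = (+2.17 − (+2.194))·3/0.0592 = -1.2162.
So 1·log[Au³⁺] = 1·log(0.000224) − log Q = -3.6498 − (-1.2162) = -2.4336; [Au³⁺] = 10^(-2.4336) ≈ 0.0037 M.

0.0037 M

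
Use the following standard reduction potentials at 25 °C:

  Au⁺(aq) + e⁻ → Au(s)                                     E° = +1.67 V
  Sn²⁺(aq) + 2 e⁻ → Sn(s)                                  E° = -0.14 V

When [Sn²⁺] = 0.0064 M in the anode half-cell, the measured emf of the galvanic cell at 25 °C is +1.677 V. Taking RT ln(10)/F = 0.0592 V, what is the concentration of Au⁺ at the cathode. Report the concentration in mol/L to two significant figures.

0.00045 M

Au⁺/Au is the cathode, Sn²⁺/Sn the anode: E°cell = +1.81 V, n = 2.
Overall reaction: 2 Au⁺(aq) + Sn(s) → 2 Au(s) + Sn²⁺(aq); Q = [Sn²⁺]^1/[Au⁺]^2.
From E = E° − (0.0592/n) log Q: log Q = (E° − E)·n/0.0592 = (+1.81 − (+1.677))·2/0.0592 = 4.4932.
So 2·log[Au⁺] = 1·log(0.0064) − log Q = -2.1938 − (4.4932) = -6.6870; log[Au⁺] = -6.6870 / 2 = -3.3435; [Au⁺] = 10^(-3.3435) ≈ 0.00045 M.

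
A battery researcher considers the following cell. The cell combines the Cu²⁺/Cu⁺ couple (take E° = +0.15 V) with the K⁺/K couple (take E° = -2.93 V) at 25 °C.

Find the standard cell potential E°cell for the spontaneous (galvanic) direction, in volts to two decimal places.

The Cu²⁺/Cu⁺ couple has the higher reduction potential, so it is the cathode; K⁺/K is oxidised at the anode.
E°cell = E°(cathode) − E°(anode) = (+0.15) − (-2.93) = +3.08 V.

+3.08 V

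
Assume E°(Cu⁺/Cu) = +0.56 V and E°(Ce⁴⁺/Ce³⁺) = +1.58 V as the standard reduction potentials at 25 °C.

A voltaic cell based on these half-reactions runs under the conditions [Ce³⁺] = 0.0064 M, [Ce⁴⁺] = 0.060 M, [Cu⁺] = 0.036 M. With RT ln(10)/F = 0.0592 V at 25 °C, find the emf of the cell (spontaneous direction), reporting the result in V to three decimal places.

+1.163 V

Ce⁴⁺/Ce³⁺ is the cathode (higher E°), Cu⁺/Cu the anode: E°cell = +1.58 − (+0.56) = +1.02 V, n = 1.
Overall: Ce⁴⁺(aq) + Cu(s) → Ce³⁺(aq) + Cu⁺(aq)
Q = [Ce³⁺]·[Cu⁺] / ([Ce⁴⁺]); log Q = -2.416.
E = E° − (0.0592/n) log Q = +1.02 − (0.0592/1)(-2.416) = +1.163 V.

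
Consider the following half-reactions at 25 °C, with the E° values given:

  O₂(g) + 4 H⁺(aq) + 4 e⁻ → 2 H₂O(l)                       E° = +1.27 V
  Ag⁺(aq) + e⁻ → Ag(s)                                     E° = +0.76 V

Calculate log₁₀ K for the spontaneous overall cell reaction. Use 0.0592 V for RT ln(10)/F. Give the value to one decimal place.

34.5

Cathode: O₂/H₂O; anode: Ag⁺/Ag. E°cell = +0.51 V, n = 4.
log K = nE°cell / 0.0592 = (4)(+0.51) / 0.0592 = 34.5.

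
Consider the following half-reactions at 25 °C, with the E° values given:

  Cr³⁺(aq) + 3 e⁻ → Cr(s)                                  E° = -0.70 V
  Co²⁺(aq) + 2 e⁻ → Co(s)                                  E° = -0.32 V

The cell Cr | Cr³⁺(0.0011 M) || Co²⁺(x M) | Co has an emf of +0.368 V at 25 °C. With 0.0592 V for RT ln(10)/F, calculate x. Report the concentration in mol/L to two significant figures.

0.0042 M

Co²⁺/Co is the cathode, Cr³⁺/Cr the anode: E°cell = +0.38 V, n = 6.
Overall reaction: 3 Co²⁺(aq) + 2 Cr(s) → 3 Co(s) + 2 Cr³⁺(aq); Q = [Cr³⁺]^2/[Co²⁺]^3.
From E = E° − (0.0592/n) log Q: log Q = (E° − E)·n/0.0592 = (+0.38 − (+0.368))·6/0.0592 = 1.2162.
So 3·log[Co²⁺] = 2·log(0.0011) − log Q = -5.9172 − (1.2162) = -7.1334; log[Co²⁺] = -7.1334 / 3 = -2.3778; [Co²⁺] = 10^(-2.3778) ≈ 0.0042 M.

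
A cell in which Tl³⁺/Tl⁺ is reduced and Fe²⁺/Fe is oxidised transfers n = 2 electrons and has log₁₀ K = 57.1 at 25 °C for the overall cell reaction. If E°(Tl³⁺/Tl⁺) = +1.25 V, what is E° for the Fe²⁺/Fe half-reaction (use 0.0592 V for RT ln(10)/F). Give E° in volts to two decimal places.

E°cell = (0.0592/n)·log K = (0.0592/2)(57.1) = +1.690 V.
Since Tl³⁺/Tl⁺ is the cathode and Fe²⁺/Fe the anode, E°cell = E°(Tl³⁺/Tl⁺) − E°(Fe²⁺/Fe).
So E°(Fe²⁺/Fe) = E°(Tl³⁺/Tl⁺) − E°cell = (+1.25) − (+1.690) = -0.44 V.

-0.44 V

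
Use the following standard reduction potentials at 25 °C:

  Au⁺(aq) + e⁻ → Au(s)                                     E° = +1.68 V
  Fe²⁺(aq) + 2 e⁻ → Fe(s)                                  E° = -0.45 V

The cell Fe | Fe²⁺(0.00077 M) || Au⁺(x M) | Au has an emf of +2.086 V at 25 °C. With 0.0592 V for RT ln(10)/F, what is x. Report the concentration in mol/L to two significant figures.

0.0050 M

Au⁺/Au is the cathode, Fe²⁺/Fe the anode: E°cell = +2.13 V, n = 2.
Overall reaction: 2 Au⁺(aq) + Fe(s) → 2 Au(s) + Fe²⁺(aq); Q = [Fe²⁺]^1/[Au⁺]^2.
From E = E° − (0.0592/n) log Q: log Q = (E° − E)·n/0.0592 = (+2.13 − (+2.086))·2/0.0592 = 1.4865.
So 2·log[Au⁺] = 1·log(0.00077) − log Q = -3.1135 − (1.4865) = -4.6000; log[Au⁺] = -4.6000 / 2 = -2.3000; [Au⁺] = 10^(-2.3000) ≈ 0.0050 M.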